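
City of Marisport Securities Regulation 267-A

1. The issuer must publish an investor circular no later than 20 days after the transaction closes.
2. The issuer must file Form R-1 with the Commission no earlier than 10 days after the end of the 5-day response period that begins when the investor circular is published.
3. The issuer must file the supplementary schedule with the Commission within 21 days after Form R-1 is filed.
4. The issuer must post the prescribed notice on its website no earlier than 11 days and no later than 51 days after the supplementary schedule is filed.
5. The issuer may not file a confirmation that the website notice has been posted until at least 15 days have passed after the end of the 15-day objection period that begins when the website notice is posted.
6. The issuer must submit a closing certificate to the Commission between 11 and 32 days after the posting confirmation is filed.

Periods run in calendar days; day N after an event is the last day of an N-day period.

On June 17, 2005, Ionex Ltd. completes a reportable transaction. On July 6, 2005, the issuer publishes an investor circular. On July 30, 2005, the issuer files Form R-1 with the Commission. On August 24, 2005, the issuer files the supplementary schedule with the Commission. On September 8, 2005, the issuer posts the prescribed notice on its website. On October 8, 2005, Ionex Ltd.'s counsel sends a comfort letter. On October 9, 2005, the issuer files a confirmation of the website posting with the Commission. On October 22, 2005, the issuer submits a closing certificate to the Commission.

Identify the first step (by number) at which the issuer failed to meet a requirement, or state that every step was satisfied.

Step 3

Step 1: 20 days after June 17, 2005 (when the transaction closes) is July 7, 2005; July 6, 2005 is within that limit.
Step 2: the earliest permitted date is 10 days after July 11, 2005 (end of the 5-day response period, which began when the investor circular is published on July 6, 2005), i.e. July 21, 2005; done July 30, 2005 — permitted.
Step 3: 21 days after July 30, 2005 (when Form R-1 is filed) is August 20, 2005; done August 24, 2005 — 4 days late.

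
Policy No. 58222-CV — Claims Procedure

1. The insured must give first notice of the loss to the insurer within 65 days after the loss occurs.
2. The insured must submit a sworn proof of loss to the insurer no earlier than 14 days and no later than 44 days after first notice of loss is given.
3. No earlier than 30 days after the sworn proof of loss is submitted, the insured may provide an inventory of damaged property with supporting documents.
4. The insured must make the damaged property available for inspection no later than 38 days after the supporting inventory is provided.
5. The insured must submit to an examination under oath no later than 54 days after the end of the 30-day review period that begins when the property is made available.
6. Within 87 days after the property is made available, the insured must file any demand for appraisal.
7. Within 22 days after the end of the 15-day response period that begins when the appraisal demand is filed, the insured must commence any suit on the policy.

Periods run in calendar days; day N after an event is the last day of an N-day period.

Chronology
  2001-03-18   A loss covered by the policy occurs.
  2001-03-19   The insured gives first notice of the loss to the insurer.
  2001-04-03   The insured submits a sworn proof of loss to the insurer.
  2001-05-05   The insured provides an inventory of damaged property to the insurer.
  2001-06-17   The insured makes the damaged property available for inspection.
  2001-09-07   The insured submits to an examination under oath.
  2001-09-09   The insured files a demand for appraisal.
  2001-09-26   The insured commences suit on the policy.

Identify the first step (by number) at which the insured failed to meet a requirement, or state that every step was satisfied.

Step 4

Step 1: 65 days after 2001-03-18 (when the loss occurs) is 2001-05-22; 2001-03-19 is within that limit.
Step 2: the window is 14–44 days after 2001-03-19 (when first notice of loss is given), so 2001-04-02 through 2001-05-02; done 2001-04-03 — within the window.
Step 3: the earliest permitted date is 30 days after 2001-04-03 (when the sworn proof of loss is submitted), i.e. 2001-05-03; done 2001-05-05, after the minimum wait.
Step 4: 38 days after 2001-05-05 (when the supporting inventory is provided) is 2001-06-12; not done until 2001-06-17, 5 days after the deadline.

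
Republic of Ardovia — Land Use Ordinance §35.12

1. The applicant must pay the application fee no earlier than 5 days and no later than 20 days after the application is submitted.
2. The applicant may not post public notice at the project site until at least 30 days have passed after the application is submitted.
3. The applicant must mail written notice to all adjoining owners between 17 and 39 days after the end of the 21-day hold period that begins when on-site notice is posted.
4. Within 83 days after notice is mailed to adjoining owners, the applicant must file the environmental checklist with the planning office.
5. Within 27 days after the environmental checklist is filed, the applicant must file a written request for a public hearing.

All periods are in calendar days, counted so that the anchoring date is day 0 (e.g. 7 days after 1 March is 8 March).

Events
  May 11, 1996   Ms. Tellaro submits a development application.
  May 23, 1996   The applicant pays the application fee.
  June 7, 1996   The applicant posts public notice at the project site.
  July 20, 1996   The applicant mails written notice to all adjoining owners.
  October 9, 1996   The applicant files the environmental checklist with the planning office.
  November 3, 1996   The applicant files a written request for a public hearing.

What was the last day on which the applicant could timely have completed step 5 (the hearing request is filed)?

Step 5 runs from October 9, 1996, when the environmental checklist is filed. 27 days after October 9, 1996 is November 5, 1996.

November 5, 1996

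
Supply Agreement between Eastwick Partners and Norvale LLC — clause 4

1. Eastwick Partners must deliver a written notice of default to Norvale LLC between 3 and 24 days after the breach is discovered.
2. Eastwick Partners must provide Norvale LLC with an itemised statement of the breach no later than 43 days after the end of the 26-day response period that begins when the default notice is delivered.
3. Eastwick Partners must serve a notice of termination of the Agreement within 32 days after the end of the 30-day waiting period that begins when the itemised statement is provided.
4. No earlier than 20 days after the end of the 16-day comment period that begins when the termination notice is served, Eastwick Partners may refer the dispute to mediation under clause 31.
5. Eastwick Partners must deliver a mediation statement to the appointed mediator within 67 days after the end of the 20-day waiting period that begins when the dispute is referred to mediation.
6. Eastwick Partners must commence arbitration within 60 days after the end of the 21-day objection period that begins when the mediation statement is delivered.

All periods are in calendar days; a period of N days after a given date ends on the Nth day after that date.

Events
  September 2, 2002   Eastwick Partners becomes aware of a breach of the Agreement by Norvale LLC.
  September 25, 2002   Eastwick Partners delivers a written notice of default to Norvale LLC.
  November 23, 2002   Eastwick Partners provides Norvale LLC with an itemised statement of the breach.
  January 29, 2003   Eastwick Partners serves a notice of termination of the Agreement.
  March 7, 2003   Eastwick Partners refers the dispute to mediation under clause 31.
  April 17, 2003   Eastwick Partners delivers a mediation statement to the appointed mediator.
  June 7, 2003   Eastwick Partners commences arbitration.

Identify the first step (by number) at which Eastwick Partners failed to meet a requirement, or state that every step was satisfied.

Step 3

Step 1 — 3 and 24 days from September 2, 2002 (when the breach is discovered) are September 5, 2002 and September 26, 2002 respectively; September 25, 2002 falls inside that range.
Step 2 — counting 43 days from October 21, 2002 (end of the 26-day response period, which began when the default notice is delivered on September 25, 2002) gives a deadline of December 3, 2002; done November 23, 2002 — timely.
Step 3 — counting 32 days from December 23, 2002 (end of the 30-day waiting period, which began when the itemised statement is provided on November 23, 2002) gives a deadline of January 24, 2003; January 29, 2003 misses that deadline by 5 days.
The analysis stops there.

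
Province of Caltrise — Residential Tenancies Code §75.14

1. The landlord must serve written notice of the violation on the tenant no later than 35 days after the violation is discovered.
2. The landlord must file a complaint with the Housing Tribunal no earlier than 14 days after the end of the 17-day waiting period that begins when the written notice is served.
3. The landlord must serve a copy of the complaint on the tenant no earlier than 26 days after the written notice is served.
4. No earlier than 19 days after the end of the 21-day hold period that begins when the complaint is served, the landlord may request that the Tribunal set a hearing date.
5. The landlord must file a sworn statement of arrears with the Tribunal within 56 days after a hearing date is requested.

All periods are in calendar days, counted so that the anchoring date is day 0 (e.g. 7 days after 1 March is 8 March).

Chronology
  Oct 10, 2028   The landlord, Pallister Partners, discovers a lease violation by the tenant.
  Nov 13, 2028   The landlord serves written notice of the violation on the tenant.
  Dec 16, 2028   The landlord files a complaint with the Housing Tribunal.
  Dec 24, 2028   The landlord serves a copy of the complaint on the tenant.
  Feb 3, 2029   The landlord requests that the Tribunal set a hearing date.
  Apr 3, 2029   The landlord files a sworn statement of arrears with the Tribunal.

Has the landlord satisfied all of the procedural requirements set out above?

(1) due by Oct 10, 2028 + 35 days = Nov 14, 2028; Nov 13, 2028 is within that limit.
(2) permitted from Nov 30, 2028 + 14 days = Dec 14, 2028 onward; done Dec 16, 2028 — permitted.
(3) permitted from Nov 13, 2028 + 26 days = Dec 9, 2028 onward; done Dec 24, 2028 — permitted.
(4) permitted from Jan 14, 2029 + 19 days = Feb 2, 2029 onward; Feb 3, 2029 is on or after that date.
(5) due by Feb 3, 2029 + 56 days = Mar 31, 2029; done Apr 3, 2029 — 3 days late.
That is the first point of non-compliance.

No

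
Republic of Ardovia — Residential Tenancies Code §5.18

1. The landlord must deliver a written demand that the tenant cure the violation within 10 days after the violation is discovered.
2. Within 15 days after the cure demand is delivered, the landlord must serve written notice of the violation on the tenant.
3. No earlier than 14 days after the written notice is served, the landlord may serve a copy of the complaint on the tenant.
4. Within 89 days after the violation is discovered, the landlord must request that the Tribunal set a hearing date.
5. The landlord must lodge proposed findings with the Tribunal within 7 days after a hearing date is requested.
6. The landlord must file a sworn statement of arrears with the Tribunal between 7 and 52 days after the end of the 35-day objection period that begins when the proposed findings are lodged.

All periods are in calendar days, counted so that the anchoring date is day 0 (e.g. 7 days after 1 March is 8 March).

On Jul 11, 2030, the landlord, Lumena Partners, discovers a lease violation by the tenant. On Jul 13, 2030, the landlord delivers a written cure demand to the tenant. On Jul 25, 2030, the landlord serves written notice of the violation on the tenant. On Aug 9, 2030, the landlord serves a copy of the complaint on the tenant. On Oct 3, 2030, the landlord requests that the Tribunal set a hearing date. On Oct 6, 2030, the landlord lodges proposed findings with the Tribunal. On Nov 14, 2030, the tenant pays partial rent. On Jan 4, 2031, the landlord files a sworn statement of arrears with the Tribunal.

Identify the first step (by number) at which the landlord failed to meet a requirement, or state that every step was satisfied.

Step 6

Step 1: 10 days after Jul 11, 2030 (when the violation is discovered) is Jul 21, 2030; Jul 13, 2030 is within that limit.
Step 2: 15 days after Jul 13, 2030 (when the cure demand is delivered) is Jul 28, 2030; Jul 25, 2030 is within that limit.
Step 3: the earliest permitted date is 14 days after Jul 25, 2030 (when the written notice is served), i.e. Aug 8, 2030; Aug 9, 2030 is on or after that date.
Step 4: 89 days after Jul 11, 2030 (when the violation is discovered) is Oct 8, 2030; Oct 3, 2030 is within that limit.
Step 5: 7 days after Oct 3, 2030 (when a hearing date is requested) is Oct 10, 2030; completed Oct 6, 2030, before the deadline.
Step 6: the window is 7–52 days after Nov 10, 2030 (end of the 35-day objection period, which began when the proposed findings are lodged on Oct 6, 2030), so Nov 17, 2030 through Jan 1, 2031; Jan 4, 2031 is 3 days past the end of the window.
That is the first point of non-compliance.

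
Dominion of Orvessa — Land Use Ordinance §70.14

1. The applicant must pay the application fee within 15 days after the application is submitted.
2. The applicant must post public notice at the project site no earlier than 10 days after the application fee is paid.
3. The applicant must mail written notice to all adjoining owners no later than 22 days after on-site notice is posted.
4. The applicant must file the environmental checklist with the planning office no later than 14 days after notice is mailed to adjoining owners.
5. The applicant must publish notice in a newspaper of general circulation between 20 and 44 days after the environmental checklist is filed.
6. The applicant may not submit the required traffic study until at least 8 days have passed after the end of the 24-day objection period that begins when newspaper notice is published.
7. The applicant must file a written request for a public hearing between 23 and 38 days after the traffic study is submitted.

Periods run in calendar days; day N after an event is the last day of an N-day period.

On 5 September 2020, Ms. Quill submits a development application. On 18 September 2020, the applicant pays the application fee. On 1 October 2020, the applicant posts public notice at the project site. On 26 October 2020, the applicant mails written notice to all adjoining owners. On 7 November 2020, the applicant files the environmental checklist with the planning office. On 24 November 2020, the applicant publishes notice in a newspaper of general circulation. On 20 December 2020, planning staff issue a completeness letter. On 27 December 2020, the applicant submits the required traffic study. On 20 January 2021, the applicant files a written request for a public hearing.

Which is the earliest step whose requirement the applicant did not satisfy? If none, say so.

(1) due by 5 September 2020 + 15 days = 20 September 2020; completed 18 September 2020, before the deadline.
(2) permitted from 18 September 2020 + 10 days = 28 September 2020 onward; done 1 October 2020, after the minimum wait.
(3) due by 1 October 2020 + 22 days = 23 October 2020; not done until 26 October 2020, 3 days after the deadline.
The procedure was therefore not followed at step 3.

Step 3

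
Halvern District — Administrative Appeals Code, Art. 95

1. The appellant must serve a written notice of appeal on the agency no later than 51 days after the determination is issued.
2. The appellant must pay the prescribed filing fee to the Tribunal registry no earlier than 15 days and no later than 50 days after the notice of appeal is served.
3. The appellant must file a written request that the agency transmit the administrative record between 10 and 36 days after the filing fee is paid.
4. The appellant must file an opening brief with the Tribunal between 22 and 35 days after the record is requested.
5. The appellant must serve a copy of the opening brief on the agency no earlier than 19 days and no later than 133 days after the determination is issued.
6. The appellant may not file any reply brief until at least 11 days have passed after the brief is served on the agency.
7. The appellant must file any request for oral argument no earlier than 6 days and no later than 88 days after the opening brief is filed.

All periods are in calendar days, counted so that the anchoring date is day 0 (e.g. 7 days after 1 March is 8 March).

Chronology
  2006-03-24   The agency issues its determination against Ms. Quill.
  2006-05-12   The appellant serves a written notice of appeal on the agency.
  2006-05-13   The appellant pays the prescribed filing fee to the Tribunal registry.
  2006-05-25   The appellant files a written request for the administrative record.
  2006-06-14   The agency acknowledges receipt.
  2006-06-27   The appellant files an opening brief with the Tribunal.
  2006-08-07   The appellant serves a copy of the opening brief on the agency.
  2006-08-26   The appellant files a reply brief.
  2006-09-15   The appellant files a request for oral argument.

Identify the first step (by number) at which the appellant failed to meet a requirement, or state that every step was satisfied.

(1) due by 2006-03-24 + 51 days = 2006-05-14; done 2006-05-12 — timely.
(2) the permitted window runs from 2006-05-12 + 15 = 2006-05-27 to 2006-05-12 + 50 = 2006-07-01; 2006-05-13 is 14 days too early.
Later steps need not be reached.

Step 2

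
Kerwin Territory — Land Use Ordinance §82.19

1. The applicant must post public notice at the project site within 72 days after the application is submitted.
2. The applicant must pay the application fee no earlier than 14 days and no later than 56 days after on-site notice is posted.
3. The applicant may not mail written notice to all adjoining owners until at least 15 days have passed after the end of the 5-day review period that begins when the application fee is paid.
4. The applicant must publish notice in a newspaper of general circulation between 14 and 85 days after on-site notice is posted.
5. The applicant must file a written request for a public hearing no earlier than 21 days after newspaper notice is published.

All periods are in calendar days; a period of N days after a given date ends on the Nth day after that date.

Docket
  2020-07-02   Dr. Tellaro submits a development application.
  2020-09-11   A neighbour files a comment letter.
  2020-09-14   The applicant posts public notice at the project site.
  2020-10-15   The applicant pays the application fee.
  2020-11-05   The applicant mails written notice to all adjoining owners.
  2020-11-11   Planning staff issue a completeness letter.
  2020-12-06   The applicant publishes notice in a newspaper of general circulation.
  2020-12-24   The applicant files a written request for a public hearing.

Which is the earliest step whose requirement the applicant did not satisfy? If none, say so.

Step 1

(1) due by 2020-07-02 + 72 days = 2020-09-12; 2020-09-14 misses that deadline by 2 days.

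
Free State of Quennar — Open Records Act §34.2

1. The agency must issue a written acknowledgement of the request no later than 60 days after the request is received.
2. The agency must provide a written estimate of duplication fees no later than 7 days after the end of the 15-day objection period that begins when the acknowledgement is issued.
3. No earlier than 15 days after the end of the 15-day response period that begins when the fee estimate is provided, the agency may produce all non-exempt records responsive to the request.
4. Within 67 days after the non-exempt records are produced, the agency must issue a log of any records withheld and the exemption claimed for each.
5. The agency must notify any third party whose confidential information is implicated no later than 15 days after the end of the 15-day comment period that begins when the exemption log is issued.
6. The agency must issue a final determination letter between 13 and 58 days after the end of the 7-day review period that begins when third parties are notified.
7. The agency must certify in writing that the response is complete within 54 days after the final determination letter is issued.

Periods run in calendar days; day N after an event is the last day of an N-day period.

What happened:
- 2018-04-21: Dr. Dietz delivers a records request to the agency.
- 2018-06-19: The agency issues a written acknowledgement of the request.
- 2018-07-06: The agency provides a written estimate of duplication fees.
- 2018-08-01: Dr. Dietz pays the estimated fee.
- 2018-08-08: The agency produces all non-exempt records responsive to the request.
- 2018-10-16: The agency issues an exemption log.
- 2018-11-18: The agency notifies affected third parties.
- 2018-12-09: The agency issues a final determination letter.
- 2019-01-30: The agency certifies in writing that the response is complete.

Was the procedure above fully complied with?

(1) due by 2018-04-21 + 60 days = 2018-06-20; 2018-06-19 is within that limit.
(2) due by 2018-07-04 + 7 days = 2018-07-11; completed 2018-07-06, before the deadline.
(3) permitted from 2018-07-21 + 15 days = 2018-08-05 onward; done 2018-08-08 — permitted.
(4) due by 2018-08-08 + 67 days = 2018-10-14; done 2018-10-16 — 2 days late.
Later steps need not be reached.

No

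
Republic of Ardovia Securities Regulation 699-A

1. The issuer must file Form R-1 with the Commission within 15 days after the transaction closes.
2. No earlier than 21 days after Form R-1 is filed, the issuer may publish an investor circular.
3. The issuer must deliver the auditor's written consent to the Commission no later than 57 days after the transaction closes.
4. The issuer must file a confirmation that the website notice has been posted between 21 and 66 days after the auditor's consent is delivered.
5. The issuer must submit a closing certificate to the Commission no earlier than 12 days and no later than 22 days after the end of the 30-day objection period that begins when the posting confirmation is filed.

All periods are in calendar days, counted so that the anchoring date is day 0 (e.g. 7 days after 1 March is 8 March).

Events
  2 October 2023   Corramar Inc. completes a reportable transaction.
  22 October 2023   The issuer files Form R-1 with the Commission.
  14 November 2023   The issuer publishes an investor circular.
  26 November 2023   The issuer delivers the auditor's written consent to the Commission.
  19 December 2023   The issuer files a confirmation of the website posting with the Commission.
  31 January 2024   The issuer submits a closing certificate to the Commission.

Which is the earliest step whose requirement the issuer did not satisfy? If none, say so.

Step 1 — counting 15 days from 2 October 2023 (when the transaction closes) gives a deadline of 17 October 2023; done 22 October 2023 — 5 days late.
That is the first point of non-compliance.

Step 1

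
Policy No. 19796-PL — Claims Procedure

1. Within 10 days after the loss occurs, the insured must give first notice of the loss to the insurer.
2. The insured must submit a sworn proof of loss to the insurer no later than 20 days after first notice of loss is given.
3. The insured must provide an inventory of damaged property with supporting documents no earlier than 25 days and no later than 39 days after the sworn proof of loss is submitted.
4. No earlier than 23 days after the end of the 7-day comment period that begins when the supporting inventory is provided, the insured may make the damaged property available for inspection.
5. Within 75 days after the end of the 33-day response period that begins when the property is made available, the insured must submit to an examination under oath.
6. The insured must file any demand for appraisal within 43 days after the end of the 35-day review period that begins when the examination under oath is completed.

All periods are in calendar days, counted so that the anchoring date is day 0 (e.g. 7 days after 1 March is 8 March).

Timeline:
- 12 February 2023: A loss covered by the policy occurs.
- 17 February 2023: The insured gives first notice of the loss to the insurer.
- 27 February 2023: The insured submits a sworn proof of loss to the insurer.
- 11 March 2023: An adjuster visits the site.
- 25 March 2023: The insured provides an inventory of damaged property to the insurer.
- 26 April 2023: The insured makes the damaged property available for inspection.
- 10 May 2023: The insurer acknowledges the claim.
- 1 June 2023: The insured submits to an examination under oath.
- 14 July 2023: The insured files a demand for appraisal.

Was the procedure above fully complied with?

Yes

(1) due by 12 February 2023 + 10 days = 22 February 2023; done 17 February 2023 — timely.
(2) due by 17 February 2023 + 20 days = 9 March 2023; 27 February 2023 is within that limit.
(3) the permitted window runs from 27 February 2023 + 25 = 24 March 2023 to 27 February 2023 + 39 = 7 April 2023; done 25 March 2023, which is between those dates.
(4) permitted from 1 April 2023 + 23 days = 24 April 2023 onward; 26 April 2023 is on or after that date.
(5) due by 29 May 2023 + 75 days = 12 August 2023; completed 1 June 2023, before the deadline.
(6) due by 6 July 2023 + 43 days = 18 August 2023; completed 14 July 2023, before the deadline.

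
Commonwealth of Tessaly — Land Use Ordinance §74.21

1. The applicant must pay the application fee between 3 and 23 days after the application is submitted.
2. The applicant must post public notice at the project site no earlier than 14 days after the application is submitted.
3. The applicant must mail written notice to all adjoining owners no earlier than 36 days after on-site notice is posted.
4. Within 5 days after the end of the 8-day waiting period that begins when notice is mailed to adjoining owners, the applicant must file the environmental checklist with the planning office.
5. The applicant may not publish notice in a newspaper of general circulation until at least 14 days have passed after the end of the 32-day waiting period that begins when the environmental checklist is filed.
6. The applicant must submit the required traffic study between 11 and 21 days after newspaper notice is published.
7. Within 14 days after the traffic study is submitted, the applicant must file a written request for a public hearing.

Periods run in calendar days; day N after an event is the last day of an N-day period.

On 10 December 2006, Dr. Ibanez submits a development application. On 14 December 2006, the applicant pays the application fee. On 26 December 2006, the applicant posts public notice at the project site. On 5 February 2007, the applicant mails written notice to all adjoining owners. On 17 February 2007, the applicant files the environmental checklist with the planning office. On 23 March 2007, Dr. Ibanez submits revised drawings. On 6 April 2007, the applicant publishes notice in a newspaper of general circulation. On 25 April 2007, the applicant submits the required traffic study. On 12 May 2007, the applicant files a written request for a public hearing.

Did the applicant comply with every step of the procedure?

Step 1: the window is 3–23 days after 10 December 2006 (when the application is submitted), so 13 December 2006 through 2 January 2007; done 14 December 2006, which is between those dates.
Step 2: the earliest permitted date is 14 days after 10 December 2006 (when the application is submitted), i.e. 24 December 2006; 26 December 2006 is on or after that date.
Step 3: the earliest permitted date is 36 days after 26 December 2006 (when on-site notice is posted), i.e. 31 January 2007; 5 February 2007 is on or after that date.
Step 4: 5 days after 13 February 2007 (end of the 8-day waiting period, which began when notice is mailed to adjoining owners on 5 February 2007) is 18 February 2007; completed 17 February 2007, before the deadline.
Step 5: the earliest permitted date is 14 days after 21 March 2007 (end of the 32-day waiting period, which began when the environmental checklist is filed on 17 February 2007), i.e. 4 April 2007; done 6 April 2007, after the minimum wait.
Step 6: the window is 11–21 days after 6 April 2007 (when newspaper notice is published), so 17 April 2007 through 27 April 2007; done 25 April 2007 — within the window.
Step 7: 14 days after 25 April 2007 (when the traffic study is submitted) is 9 May 2007; not done until 12 May 2007, 3 days after the deadline.
No need to go further; step 7 was not satisfied.

No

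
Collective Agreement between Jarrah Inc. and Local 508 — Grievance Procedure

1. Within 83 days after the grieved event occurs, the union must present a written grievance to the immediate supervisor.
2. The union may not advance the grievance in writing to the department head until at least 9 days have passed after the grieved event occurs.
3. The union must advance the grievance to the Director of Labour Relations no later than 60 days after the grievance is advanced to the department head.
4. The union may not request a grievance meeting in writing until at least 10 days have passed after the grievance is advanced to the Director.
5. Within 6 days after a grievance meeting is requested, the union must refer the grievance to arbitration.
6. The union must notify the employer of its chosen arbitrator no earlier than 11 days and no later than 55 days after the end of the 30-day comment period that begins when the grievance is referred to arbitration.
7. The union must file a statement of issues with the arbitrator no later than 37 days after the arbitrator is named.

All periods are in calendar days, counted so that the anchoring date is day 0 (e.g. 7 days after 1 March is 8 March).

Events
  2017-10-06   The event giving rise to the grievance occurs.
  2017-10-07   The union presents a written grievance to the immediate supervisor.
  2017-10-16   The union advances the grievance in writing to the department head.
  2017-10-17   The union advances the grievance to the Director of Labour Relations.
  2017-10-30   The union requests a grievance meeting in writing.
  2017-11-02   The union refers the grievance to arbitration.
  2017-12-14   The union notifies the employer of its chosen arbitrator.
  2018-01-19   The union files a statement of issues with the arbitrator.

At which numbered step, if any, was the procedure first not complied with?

None — every step was satisfied

Step 1: 83 days after 2017-10-06 (when the grieved event occurs) is 2017-12-28; done 2017-10-07 — timely.
Step 2: the earliest permitted date is 9 days after 2017-10-06 (when the grieved event occurs), i.e. 2017-10-15; done 2017-10-16 — permitted.
Step 3: 60 days after 2017-10-16 (when the grievance is advanced to the department head) is 2017-12-15; 2017-10-17 is within that limit.
Step 4: the earliest permitted date is 10 days after 2017-10-17 (when the grievance is advanced to the Director), i.e. 2017-10-27; done 2017-10-30, after the minimum wait.
Step 5: 6 days after 2017-10-30 (when a grievance meeting is requested) is 2017-11-05; completed 2017-11-02, before the deadline.
Step 6: the window is 11–55 days after 2017-12-02 (end of the 30-day comment period, which began when the grievance is referred to arbitration on 2017-11-02), so 2017-12-13 through 2018-01-26; 2017-12-14 falls inside that range.
Step 7: 37 days after 2017-12-14 (when the arbitrator is named) is 2018-01-20; 2018-01-19 is within that limit.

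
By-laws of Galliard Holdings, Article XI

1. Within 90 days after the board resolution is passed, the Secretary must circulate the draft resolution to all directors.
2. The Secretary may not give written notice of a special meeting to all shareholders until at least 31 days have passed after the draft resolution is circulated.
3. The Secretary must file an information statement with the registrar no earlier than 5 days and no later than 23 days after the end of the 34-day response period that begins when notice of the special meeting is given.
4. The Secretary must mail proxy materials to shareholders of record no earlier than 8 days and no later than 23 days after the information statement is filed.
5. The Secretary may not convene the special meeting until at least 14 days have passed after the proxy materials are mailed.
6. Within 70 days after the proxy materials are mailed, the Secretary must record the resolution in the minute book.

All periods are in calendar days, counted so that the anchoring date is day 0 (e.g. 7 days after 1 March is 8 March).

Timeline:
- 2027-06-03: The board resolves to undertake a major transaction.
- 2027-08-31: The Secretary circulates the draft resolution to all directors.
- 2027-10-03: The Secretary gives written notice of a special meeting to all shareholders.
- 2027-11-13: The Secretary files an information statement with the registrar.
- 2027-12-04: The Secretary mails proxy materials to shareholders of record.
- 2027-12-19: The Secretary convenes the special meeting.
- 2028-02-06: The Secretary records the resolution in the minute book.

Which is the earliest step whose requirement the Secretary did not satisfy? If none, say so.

(1) due by 2027-06-03 + 90 days = 2027-09-01; completed 2027-08-31, before the deadline.
(2) permitted from 2027-08-31 + 31 days = 2027-10-01 onward; done 2027-10-03 — permitted.
(3) the permitted window runs from 2027-11-06 + 5 = 2027-11-11 to 2027-11-06 + 23 = 2027-11-29; 2027-11-13 falls inside that range.
(4) the permitted window runs from 2027-11-13 + 8 = 2027-11-21 to 2027-11-13 + 23 = 2027-12-06; done 2027-12-04 — within the window.
(5) permitted from 2027-12-04 + 14 days = 2027-12-18 onward; done 2027-12-19 — permitted.
(6) due by 2027-12-04 + 70 days = 2028-02-12; completed 2028-02-06, before the deadline.

None — every step was satisfied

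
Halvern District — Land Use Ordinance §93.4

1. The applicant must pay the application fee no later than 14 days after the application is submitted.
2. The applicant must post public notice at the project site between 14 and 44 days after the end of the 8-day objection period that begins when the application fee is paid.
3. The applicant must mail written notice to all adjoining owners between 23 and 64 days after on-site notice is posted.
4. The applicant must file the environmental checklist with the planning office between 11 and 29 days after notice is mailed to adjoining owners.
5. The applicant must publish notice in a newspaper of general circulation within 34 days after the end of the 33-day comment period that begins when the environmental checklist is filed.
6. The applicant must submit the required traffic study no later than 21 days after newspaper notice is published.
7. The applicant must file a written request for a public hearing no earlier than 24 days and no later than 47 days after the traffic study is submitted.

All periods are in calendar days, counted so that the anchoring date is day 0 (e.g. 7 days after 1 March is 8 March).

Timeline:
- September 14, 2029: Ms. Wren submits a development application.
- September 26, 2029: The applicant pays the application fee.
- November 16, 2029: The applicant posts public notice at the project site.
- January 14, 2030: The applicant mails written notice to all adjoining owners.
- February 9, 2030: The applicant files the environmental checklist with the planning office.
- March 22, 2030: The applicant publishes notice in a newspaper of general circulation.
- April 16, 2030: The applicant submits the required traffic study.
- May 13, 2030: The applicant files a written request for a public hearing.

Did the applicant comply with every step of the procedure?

No

Step 1: 14 days after September 14, 2029 (when the application is submitted) is September 28, 2029; September 26, 2029 is within that limit.
Step 2: the window is 14–44 days after October 4, 2029 (end of the 8-day objection period, which began when the application fee is paid on September 26, 2029), so October 18, 2029 through November 17, 2029; November 16, 2029 falls inside that range.
Step 3: the window is 23–64 days after November 16, 2029 (when on-site notice is posted), so December 9, 2029 through January 19, 2030; done January 14, 2030, which is between those dates.
Step 4: the window is 11–29 days after January 14, 2030 (when notice is mailed to adjoining owners), so January 25, 2030 through February 12, 2030; February 9, 2030 falls inside that range.
Step 5: 34 days after March 14, 2030 (end of the 33-day comment period, which began when the environmental checklist is filed on February 9, 2030) is April 17, 2030; done March 22, 2030 — timely.
Step 6: 21 days after March 22, 2030 (when newspaper notice is published) is April 12, 2030; done April 16, 2030 — 4 days late.
The procedure was therefore not followed at step 6.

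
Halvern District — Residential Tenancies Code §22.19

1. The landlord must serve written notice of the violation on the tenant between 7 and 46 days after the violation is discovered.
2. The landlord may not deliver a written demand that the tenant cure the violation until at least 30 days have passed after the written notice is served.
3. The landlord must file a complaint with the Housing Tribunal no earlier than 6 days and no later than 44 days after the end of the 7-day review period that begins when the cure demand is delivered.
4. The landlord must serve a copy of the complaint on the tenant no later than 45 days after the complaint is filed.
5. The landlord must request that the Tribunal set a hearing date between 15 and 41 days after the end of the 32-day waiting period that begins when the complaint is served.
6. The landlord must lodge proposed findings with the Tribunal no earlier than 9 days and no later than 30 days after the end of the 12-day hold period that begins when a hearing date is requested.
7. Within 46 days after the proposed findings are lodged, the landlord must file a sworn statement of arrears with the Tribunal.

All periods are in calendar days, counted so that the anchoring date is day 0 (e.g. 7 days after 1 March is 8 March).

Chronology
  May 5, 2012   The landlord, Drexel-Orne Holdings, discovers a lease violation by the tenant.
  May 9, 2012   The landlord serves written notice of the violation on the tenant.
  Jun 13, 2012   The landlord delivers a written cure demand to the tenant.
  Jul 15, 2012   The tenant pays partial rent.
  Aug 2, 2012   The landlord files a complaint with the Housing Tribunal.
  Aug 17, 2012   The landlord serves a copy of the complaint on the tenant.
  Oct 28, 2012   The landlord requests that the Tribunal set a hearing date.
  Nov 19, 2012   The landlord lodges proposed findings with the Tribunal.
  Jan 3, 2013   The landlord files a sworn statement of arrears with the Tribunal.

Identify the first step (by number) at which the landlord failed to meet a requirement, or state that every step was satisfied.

Step 1 — 7 and 46 days from May 5, 2012 (when the violation is discovered) are May 12, 2012 and Jun 20, 2012 respectively; May 9, 2012 is 3 days too early.
No need to go further; step 1 was not satisfied.

Step 1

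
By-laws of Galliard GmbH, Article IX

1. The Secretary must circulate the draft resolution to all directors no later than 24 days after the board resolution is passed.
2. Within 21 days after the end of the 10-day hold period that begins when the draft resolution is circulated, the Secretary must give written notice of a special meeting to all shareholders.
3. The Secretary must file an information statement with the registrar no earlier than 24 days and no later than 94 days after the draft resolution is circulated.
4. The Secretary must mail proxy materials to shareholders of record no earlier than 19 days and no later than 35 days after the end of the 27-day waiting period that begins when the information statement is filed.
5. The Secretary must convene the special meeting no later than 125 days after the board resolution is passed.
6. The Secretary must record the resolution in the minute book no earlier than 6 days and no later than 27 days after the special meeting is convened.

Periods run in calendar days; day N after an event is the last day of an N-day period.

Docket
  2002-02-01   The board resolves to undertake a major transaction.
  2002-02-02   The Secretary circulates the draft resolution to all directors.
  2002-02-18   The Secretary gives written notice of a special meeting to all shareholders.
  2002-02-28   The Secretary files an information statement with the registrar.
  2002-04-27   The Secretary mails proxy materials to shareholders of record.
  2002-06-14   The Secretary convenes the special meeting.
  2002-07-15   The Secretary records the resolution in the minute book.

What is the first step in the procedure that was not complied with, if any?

Step 1: 24 days after 2002-02-01 (when the board resolution is passed) is 2002-02-25; done 2002-02-02 — timely.
Step 2: 21 days after 2002-02-12 (end of the 10-day hold period, which began when the draft resolution is circulated on 2002-02-02) is 2002-03-05; 2002-02-18 is within that limit.
Step 3: the window is 24–94 days after 2002-02-02 (when the draft resolution is circulated), so 2002-02-26 through 2002-05-07; done 2002-02-28 — within the window.
Step 4: the window is 19–35 days after 2002-03-27 (end of the 27-day waiting period, which began when the information statement is filed on 2002-02-28), so 2002-04-15 through 2002-05-01; done 2002-04-27 — within the window.
Step 5: 125 days after 2002-02-01 (when the board resolution is passed) is 2002-06-06; 2002-06-14 misses that deadline by 8 days.

Step 5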